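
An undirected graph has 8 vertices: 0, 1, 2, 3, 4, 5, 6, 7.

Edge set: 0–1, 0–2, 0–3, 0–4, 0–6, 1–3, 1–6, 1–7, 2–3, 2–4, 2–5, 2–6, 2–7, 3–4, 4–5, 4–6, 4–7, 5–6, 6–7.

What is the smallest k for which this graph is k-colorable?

4

2, 4, 6, 7 form a clique, so at least 4 colors are needed.
A valid assignment using 4 colors: 0=yellow, 1=red, 2=red, 3=blue, 4=green, 5=yellow, 6=blue, 7=yellow. Every edge joins two different colors.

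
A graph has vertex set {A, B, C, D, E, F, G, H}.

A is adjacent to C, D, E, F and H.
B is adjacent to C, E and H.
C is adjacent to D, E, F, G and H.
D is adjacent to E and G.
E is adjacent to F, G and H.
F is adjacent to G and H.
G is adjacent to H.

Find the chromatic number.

C, E, F, G, H form a clique, so at least 5 colors are needed.
5 colors suffice: A=5, B=4, C=2, D=3, E=1, F=4, G=5, H=3. Each edge has distinct colors on its endpoints.

5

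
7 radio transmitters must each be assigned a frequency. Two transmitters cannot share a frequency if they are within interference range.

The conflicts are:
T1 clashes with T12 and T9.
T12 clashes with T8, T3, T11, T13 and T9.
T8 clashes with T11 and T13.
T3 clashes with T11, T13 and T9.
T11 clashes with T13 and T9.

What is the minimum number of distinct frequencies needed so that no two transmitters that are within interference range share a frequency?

T12, T8, T11, T13 all conflict with each other, so at least 4 frequencies are needed.
Using 4 frequencies: T1=2, T12=1, T8=4, T3=4, T11=2, T13=3, T9=3. No two conflicting transmitters share a frequency.

4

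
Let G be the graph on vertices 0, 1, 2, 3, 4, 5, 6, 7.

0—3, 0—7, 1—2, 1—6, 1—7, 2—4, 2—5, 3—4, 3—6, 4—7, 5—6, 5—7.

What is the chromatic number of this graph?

The cycle 7-1-6-3-0-7 has odd length 5, so it cannot be 2-colored; at least 3 colors are needed.
3 colors suffice: color a → {2, 6, 7}; color b → {0, 1, 4, 5}; color c → {3}. Each edge has distinct colors on its endpoints.

3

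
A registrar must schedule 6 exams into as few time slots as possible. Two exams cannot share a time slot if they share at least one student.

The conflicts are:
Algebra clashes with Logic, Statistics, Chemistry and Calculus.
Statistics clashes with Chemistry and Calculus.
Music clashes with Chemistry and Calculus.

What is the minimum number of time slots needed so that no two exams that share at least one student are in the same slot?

3

Algebra, Statistics, Calculus are mutually in conflict, so at least 3 time slots are needed.
3 time slots suffice: Algebra=1, Logic=2, Statistics=2, Music=1, Chemistry=3, Calculus=3. Each listed conflict is separated.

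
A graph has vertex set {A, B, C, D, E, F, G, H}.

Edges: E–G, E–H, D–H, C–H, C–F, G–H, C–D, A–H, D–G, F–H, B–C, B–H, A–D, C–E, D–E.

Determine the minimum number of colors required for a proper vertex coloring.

4

C, D, E, H are pairwise adjacent (a clique of size 4), so at least 4 colors are needed.
4 colors suffice: color 1 → {H}; color 2 → {A, C, G}; color 3 → {B, D, F}; color 4 → {E}. No two adjacent vertices share a color.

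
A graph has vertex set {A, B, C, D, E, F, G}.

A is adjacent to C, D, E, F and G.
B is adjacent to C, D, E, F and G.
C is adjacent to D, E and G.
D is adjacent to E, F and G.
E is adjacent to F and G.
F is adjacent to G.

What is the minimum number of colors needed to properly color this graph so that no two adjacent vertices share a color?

5

B, D, E, F, G are mutually adjacent (a clique of size 5), so at least 5 colors are needed.
A valid assignment using 5 colors: A=purple, B=purple, C=yellow, D=green, E=red, F=yellow, G=blue. No two adjacent vertices share a color.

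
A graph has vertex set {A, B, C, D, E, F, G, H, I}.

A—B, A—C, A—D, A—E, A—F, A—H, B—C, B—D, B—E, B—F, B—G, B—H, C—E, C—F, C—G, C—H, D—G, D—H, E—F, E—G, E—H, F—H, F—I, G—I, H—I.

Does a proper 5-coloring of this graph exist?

A, B, C, E, F, H are pairwise adjacent (a clique of size 6), so at least 6 colors are needed.
So 5 colors are not enough.

No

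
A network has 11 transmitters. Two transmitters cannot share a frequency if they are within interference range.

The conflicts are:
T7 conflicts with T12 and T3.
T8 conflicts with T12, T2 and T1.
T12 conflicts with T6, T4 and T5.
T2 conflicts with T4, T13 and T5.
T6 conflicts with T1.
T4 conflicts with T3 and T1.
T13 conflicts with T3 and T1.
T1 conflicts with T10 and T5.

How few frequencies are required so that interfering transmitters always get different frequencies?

T8 and T1 conflict, so at least 2 frequencies are needed.
2 frequencies suffice: frequency 1 → {T12, T2, T3, T1}; frequency 2 → {T7, T8, T6, T4, T13, T10, T5}. Each listed conflict is separated.

2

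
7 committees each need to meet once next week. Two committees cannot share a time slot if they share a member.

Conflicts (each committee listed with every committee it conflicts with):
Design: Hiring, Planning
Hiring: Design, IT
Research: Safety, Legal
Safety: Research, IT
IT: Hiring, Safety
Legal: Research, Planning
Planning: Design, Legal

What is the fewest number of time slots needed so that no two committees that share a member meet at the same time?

3

The cycle Hiring-Design-Planning-Legal-Research-Safety-IT-Hiring has odd length 7, so it cannot be 2-colored; at least 3 time slots are needed.
Using 3 time slots: Design=1, Hiring=2, Research=2, Safety=3, IT=1, Legal=1, Planning=2. Each listed conflict is separated.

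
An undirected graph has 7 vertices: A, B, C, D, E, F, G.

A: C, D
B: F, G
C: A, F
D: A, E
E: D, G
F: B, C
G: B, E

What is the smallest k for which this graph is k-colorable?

The cycle G-B-F-C-A-D-E-G has odd length 7, so it cannot be 2-colored; at least 3 colors are needed.
3 colors suffice: A=green, B=red, C=red, D=blue, E=red, F=blue, G=blue. No two adjacent vertices share a color.

3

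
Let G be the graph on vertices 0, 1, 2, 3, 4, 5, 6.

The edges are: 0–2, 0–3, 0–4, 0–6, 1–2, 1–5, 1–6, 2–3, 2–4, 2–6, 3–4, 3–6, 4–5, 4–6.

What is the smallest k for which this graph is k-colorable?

5

0, 2, 3, 4, 6 are mutually adjacent (a clique of size 5), so at least 5 colors are needed.
A valid assignment using 5 colors: 0=yellow, 1=green, 2=red, 3=purple, 4=green, 5=red, 6=blue. Each edge has distinct colors on its endpoints.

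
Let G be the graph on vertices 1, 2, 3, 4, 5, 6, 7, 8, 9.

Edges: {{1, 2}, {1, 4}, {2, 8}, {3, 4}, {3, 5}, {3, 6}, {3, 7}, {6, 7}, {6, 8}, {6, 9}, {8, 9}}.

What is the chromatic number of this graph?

3, 6, 7 are pairwise adjacent, so at least 3 colors are needed.
3 colors suffice: 1=b, 2=a, 3=b, 4=a, 5=a, 6=a, 7=c, 8=b, 9=c. Each edge has distinct colors on its endpoints.

3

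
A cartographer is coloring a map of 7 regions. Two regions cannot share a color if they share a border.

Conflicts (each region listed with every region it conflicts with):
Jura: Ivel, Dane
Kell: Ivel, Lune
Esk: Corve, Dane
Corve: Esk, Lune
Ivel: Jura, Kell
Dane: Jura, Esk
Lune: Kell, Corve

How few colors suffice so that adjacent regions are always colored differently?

3

The cycle Jura-Ivel-Kell-Lune-Corve-Esk-Dane-Jura has odd length 7, so it cannot be 2-colored; at least 3 colors are needed.
One proper 3-coloring: Jura=1, Kell=2, Esk=1, Corve=2, Ivel=3, Dane=2, Lune=1. Every pair that conflicts lands in different colors.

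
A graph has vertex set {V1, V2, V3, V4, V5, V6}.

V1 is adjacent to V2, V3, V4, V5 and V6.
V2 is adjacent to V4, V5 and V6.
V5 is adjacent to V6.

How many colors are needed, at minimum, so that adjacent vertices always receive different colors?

V1, V2, V5, V6 are pairwise adjacent (a clique of size 4), so at least 4 colors are needed.
A valid assignment using 4 colors: V1=1, V2=2, V3=2, V4=3, V5=4, V6=3. Every edge joins two different colors.

4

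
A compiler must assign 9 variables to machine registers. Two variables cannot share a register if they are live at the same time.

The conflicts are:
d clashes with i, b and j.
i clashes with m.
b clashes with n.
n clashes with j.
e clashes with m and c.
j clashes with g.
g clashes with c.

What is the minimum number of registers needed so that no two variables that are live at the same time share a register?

The cycle c-e-m-i-d-j-g-c has odd length 7, so it cannot be 2-colored; at least 3 registers are needed.
A valid assignment using 3 registers: d=2, i=1, b=1, n=2, e=1, j=1, g=3, m=2, c=2. Each listed conflict is separated.

3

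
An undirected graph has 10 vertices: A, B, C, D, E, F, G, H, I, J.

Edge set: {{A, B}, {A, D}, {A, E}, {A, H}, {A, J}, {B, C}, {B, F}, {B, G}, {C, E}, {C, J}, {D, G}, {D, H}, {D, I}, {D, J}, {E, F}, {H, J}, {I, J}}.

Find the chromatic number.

A, D, H, J form a clique, so at least 4 colors are needed.
4 colors suffice: color 1 → {B, E, J}; color 2 → {A, C, F, G, I}; color 3 → {D}; color 4 → {H}. Every edge joins two different colors.

4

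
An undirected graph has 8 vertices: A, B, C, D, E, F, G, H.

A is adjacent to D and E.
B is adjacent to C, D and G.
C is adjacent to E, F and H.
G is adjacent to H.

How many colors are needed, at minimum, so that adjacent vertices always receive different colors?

3

The cycle A-E-C-B-D-A has odd length 5, so it cannot be 2-colored; at least 3 colors are needed.
3 colors suffice: color red → {A, C, G}; color blue → {B, E, F, H}; color green → {D}. Every edge joins two different colors.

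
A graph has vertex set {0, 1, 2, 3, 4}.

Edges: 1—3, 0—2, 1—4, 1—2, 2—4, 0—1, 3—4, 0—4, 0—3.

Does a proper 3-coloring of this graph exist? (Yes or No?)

0, 1, 3, 4 form a clique, so at least 4 colors are needed.
So 3 colors are not enough.

No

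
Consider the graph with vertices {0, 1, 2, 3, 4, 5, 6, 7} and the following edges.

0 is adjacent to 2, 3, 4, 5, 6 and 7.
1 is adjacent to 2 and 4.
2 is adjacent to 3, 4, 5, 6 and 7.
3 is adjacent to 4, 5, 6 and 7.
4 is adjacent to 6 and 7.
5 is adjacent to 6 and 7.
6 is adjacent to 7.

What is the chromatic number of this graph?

6

0, 2, 3, 4, 6, 7 are mutually adjacent (a clique of size 6), so at least 6 colors are needed.
6 colors suffice: color a → {2}; color b → {1, 7}; color c → {4, 5}; color d → {6}; color e → {3}; color f → {0}. Each edge has distinct colors on its endpoints.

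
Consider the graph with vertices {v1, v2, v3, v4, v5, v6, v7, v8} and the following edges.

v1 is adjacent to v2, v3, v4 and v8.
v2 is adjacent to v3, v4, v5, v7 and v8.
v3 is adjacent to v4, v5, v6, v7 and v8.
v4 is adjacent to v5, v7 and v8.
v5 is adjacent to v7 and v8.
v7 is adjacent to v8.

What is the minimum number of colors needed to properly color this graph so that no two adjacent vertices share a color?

v2, v3, v4, v5, v7, v8 are mutually adjacent (a clique of size 6), so at least 6 colors are needed.
One proper 6-coloring: v1=5, v2=3, v3=1, v4=2, v5=5, v6=2, v7=6, v8=4. Each edge has distinct colors on its endpoints.

6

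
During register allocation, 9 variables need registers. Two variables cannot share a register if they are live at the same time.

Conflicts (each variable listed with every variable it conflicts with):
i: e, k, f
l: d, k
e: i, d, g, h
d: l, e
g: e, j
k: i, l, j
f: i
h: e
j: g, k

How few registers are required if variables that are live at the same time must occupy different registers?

3

The cycle j-k-i-e-g-j has odd length 5, so it cannot be 2-colored; at least 3 registers are needed.
3 registers suffice: register 1 → {e, k, f}; register 2 → {i, d, g, h}; register 3 → {l, j}. No two conflicting variables share a register.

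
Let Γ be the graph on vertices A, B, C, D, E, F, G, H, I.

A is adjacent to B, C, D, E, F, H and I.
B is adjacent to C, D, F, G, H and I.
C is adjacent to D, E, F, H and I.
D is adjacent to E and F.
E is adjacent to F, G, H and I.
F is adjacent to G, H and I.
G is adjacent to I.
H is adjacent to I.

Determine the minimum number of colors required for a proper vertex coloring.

6

A, B, C, F, H, I are pairwise adjacent (a clique of size 6), so at least 6 colors are needed.
6 colors suffice: A=2, B=3, C=5, D=4, E=3, F=1, G=2, H=6, I=4. Each edge has distinct colors on its endpoints.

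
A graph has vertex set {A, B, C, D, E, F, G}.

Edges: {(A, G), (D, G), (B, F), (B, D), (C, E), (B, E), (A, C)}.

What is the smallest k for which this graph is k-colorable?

B and E are adjacent, so at least 2 colors are needed.
2 colors suffice: color 1 → {B, C, G}; color 2 → {A, D, E, F}. No two adjacent vertices share a color.

2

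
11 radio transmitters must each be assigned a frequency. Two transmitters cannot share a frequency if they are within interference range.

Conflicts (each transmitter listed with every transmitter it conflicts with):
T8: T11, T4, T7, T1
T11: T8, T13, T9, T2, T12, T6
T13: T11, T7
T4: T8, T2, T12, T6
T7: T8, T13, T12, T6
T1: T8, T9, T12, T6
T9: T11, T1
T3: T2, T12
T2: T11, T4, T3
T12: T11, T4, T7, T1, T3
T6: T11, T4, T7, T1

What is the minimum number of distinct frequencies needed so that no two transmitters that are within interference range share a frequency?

2

T13 and T7 conflict, so at least 2 frequencies are needed.
2 frequencies suffice: T8=2, T11=1, T13=2, T4=1, T7=1, T1=1, T9=2, T3=1, T2=2, T12=2, T6=2. Every pair that conflicts lands in different frequencies.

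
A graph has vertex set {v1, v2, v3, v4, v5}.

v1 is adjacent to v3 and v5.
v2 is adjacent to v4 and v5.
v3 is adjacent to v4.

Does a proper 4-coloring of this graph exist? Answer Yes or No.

Yes

The chromatic number is 3. The cycle v2-v4-v3-v1-v5-v2 has odd length 5, so it cannot be 2-colored; at least 3 colors are needed.
One proper 3-coloring: v1=2, v2=1, v3=1, v4=2, v5=3.
Since 4 ≥ 3, a proper 4-coloring certainly exists.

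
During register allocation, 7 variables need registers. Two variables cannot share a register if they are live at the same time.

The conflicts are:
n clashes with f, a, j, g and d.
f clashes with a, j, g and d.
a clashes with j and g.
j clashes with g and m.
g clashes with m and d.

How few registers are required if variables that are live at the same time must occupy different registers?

n, f, a, j, g all conflict with each other, so at least 5 registers are needed.
Using 5 registers: n=4, f=3, a=5, j=2, g=1, m=3, d=2. No two conflicting variables share a register.

5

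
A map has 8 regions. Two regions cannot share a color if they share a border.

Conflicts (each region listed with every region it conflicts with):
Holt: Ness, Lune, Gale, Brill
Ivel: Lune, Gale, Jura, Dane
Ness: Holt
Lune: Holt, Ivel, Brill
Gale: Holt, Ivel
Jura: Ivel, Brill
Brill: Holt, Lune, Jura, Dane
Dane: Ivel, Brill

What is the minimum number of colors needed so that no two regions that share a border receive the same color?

3

Holt, Lune, Brill all conflict with each other, so at least 3 colors are needed.
A valid assignment using 3 colors: Holt=1, Ivel=1, Ness=2, Lune=3, Gale=2, Jura=3, Brill=2, Dane=3. Each listed conflict is separated.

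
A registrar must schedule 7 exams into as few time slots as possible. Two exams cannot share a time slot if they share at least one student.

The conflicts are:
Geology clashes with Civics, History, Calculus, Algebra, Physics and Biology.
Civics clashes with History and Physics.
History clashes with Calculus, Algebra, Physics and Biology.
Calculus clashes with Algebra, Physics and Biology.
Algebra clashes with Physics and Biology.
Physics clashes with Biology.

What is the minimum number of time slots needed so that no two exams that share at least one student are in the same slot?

Geology, History, Calculus, Algebra, Physics, Biology pairwise conflict, so at least 6 time slots are needed.
A valid assignment using 6 time slots: Geology=2, Civics=4, History=3, Calculus=4, Algebra=5, Physics=1, Biology=6. Each listed conflict is separated.

6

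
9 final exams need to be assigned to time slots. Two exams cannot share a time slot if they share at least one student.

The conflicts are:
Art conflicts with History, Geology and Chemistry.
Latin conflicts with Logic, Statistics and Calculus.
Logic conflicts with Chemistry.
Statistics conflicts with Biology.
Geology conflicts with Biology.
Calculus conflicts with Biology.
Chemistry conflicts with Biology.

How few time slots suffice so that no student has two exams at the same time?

The cycle Statistics-Biology-Chemistry-Logic-Latin-Statistics has odd length 5, so it cannot be 2-colored; at least 3 time slots are needed.
Using 3 time slots: Art=1, Latin=1, Logic=3, Statistics=2, History=2, Geology=2, Calculus=2, Chemistry=2, Biology=1. Each listed conflict is separated.

3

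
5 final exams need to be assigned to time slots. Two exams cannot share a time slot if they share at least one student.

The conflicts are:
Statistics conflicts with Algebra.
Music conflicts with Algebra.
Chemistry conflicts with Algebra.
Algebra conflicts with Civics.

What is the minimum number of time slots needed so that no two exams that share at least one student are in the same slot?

Algebra and Civics conflict, so at least 2 time slots are needed.
2 time slots suffice: time slot 1 → {Algebra}; time slot 2 → {Statistics, Music, Chemistry, Civics}. Every pair that conflicts lands in different time slots.

2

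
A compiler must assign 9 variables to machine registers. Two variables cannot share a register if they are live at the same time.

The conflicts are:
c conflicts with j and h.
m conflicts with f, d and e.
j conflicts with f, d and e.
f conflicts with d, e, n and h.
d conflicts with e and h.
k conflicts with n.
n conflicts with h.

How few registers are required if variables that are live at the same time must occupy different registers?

j, f, d, e pairwise conflict, so at least 4 registers are needed.
4 registers suffice: c=1, m=3, j=3, f=1, d=2, k=1, e=4, n=2, h=3. Every pair that conflicts lands in different registers.

4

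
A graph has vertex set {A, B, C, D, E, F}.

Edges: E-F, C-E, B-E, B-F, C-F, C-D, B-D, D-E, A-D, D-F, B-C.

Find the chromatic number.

5

B, C, D, E, F are pairwise adjacent (a clique of size 5), so at least 5 colors are needed.
5 colors suffice: color 1 → {D}; color 2 → {A, F}; color 3 → {B}; color 4 → {C}; color 5 → {E}. Each edge has distinct colors on its endpoints.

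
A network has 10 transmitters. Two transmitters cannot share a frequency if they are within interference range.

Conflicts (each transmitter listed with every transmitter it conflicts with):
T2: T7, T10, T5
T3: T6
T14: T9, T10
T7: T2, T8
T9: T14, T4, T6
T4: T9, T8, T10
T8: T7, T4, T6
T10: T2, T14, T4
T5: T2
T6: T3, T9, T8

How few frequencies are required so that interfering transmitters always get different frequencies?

3

The cycle T7-T8-T4-T10-T2-T7 has odd length 5, so it cannot be 2-colored; at least 3 frequencies are needed.
A valid assignment using 3 frequencies: T2=1, T3=2, T14=1, T7=3, T9=2, T4=1, T8=2, T10=2, T5=2, T6=1. Every pair that conflicts lands in different frequencies.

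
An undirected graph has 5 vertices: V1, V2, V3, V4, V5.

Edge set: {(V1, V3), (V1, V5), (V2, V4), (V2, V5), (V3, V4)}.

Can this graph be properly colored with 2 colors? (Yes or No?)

No

The cycle V2-V4-V3-V1-V5-V2 has odd length 5, so it cannot be 2-colored; at least 3 colors are needed.
So 2 colors are not enough.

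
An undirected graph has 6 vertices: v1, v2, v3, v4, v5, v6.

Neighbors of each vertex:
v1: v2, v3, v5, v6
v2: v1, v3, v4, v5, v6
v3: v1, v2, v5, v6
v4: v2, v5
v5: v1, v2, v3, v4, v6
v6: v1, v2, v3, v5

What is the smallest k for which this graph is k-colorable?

v1, v2, v3, v5, v6 form a clique, so at least 5 colors are needed.
5 colors suffice: color 1 → {v2}; color 2 → {v5}; color 3 → {v1, v4}; color 4 → {v6}; color 5 → {v3}. No two adjacent vertices share a color.

5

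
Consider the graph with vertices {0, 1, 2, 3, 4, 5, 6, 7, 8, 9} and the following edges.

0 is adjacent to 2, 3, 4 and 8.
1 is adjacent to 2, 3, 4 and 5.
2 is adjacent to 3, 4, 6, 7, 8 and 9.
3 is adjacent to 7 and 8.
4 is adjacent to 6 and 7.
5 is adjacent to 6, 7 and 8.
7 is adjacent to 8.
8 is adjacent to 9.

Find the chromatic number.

4

2, 3, 7, 8 form a clique, so at least 4 colors are needed.
4 colors suffice: color red → {2, 5}; color blue → {4, 8}; color green → {0, 1, 6, 7, 9}; color yellow → {3}. No two adjacent vertices share a color.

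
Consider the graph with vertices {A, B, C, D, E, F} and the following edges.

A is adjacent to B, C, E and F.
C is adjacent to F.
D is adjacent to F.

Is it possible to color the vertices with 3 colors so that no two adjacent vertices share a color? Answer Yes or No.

The chromatic number is 3. A, C, F are mutually adjacent, so at least 3 colors are needed.
3 colors suffice: color 1 → {A, D}; color 2 → {B, E, F}; color 3 → {C}.
That is already a proper 3-coloring.

Yes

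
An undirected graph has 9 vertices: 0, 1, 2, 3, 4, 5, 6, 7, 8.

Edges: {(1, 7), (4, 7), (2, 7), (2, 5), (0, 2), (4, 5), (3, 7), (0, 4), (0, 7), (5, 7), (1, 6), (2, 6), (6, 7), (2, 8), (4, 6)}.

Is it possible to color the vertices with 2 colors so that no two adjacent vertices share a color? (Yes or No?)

1, 6, 7 are pairwise adjacent, so at least 3 colors are needed.
So 2 colors are not enough.

No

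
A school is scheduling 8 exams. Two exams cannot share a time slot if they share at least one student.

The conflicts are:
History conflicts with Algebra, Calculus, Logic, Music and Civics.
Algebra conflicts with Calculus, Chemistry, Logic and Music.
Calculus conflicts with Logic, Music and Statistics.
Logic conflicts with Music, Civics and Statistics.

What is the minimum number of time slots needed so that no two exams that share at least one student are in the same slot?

5

History, Algebra, Calculus, Logic, Music are mutually in conflict, so at least 5 time slots are needed.
Using 5 time slots: History=4, Algebra=3, Calculus=2, Chemistry=1, Logic=1, Music=5, Civics=2, Statistics=3. No two conflicting exams share a time slot.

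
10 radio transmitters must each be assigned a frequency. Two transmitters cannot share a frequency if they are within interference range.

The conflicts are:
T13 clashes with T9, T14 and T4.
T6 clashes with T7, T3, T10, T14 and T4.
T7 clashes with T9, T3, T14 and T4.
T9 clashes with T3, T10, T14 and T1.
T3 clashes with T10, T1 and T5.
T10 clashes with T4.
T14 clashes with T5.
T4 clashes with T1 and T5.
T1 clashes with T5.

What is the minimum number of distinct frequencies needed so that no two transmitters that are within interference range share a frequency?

3

T6, T10, T4 all conflict with each other, so at least 3 frequencies are needed.
3 frequencies suffice: frequency 1 → {T3, T14, T4}; frequency 2 → {T6, T9, T5}; frequency 3 → {T13, T7, T10, T1}. No two conflicting transmitters share a frequency.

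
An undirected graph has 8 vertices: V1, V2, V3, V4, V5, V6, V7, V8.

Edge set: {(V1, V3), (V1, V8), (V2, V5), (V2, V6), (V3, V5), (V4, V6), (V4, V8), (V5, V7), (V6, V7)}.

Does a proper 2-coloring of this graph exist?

No

The cycle V6-V2-V5-V3-V1-V8-V4-V6 has odd length 7, so it cannot be 2-colored; at least 3 colors are needed.
So 2 colors are not enough.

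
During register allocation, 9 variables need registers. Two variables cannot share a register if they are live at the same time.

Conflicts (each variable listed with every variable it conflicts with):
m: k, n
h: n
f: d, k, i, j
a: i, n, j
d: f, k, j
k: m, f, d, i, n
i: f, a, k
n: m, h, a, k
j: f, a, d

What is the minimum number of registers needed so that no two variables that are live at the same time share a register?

3

f, d, k all conflict with each other, so at least 3 registers are needed.
A valid assignment using 3 registers: m=2, h=1, f=2, a=2, d=3, k=1, i=3, n=3, j=1. No two conflicting variables share a register.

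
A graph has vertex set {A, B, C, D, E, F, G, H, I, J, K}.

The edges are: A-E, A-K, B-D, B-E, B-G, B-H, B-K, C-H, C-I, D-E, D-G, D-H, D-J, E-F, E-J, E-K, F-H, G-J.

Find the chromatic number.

B, D, G form a triangle, so at least 3 colors are needed.
One proper 3-coloring: A=2, B=2, C=2, D=3, E=1, F=2, G=1, H=1, I=1, J=2, K=3. Each edge has distinct colors on its endpoints.

3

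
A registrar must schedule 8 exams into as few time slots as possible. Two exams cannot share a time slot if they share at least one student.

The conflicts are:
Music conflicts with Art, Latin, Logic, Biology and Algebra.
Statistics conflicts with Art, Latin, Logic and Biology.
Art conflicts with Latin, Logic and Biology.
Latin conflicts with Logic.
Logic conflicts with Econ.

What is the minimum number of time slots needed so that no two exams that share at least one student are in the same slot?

Statistics, Art, Latin, Logic all conflict with each other, so at least 4 time slots are needed.
4 time slots suffice: time slot 1 → {Art, Econ, Algebra}; time slot 2 → {Logic, Biology}; time slot 3 → {Music, Statistics}; time slot 4 → {Latin}. Each listed conflict is separated.

4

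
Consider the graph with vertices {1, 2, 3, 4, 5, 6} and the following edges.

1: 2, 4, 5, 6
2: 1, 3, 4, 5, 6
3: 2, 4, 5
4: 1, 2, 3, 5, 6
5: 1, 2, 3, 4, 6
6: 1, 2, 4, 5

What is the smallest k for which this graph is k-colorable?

5

1, 2, 4, 5, 6 are mutually adjacent (a clique of size 5), so at least 5 colors are needed.
5 colors suffice: 1=e, 2=c, 3=d, 4=b, 5=a, 6=d. Each edge has distinct colors on its endpoints.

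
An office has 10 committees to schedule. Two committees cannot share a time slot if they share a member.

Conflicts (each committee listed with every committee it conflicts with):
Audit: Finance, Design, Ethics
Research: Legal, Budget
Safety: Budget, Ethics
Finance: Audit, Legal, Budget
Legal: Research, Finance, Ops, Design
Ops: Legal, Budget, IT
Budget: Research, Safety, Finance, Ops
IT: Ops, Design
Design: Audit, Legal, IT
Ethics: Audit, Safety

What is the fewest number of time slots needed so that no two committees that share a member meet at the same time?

3

The cycle Audit-Finance-Budget-Safety-Ethics-Audit has odd length 5, so it cannot be 2-colored; at least 3 time slots are needed.
3 time slots suffice: time slot 1 → {Audit, Legal, Budget, IT}; time slot 2 → {Research, Safety, Finance, Ops, Design}; time slot 3 → {Ethics}. Each listed conflict is separated.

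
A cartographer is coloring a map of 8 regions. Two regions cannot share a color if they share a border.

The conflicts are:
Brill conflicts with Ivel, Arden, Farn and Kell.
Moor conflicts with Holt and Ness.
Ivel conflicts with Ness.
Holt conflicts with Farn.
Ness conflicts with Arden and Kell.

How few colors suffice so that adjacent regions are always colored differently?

2

Brill and Farn conflict, so at least 2 colors are needed.
2 colors suffice: Brill=1, Moor=2, Ivel=2, Holt=1, Ness=1, Arden=2, Farn=2, Kell=2. Every pair that conflicts lands in different colors.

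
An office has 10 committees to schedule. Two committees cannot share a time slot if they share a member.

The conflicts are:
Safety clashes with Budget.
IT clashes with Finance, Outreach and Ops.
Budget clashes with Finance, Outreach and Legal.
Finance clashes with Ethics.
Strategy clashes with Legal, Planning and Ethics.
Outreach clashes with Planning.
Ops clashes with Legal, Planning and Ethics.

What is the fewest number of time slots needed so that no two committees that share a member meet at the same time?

3

The cycle Strategy-Legal-Budget-Outreach-Planning-Strategy has odd length 5, so it cannot be 2-colored; at least 3 time slots are needed.
3 time slots suffice: time slot 1 → {Budget, Strategy, Ops}; time slot 2 → {Safety, Finance, Outreach, Legal}; time slot 3 → {IT, Planning, Ethics}. Every pair that conflicts lands in different time slots.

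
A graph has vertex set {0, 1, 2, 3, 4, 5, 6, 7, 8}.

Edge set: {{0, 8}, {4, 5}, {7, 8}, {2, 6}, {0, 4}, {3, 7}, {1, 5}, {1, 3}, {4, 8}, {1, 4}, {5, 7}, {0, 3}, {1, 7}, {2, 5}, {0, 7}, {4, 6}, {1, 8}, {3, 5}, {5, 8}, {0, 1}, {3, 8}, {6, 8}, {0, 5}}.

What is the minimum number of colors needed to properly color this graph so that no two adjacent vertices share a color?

6

0, 1, 3, 5, 7, 8 are pairwise adjacent (a clique of size 6), so at least 6 colors are needed.
One proper 6-coloring: 0=d, 1=c, 2=b, 3=e, 4=e, 5=a, 6=a, 7=f, 8=b. Every edge joins two different colors.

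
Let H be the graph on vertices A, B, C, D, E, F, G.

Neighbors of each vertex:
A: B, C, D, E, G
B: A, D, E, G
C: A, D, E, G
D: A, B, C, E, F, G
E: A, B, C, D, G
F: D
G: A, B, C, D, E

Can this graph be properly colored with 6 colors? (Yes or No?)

Yes

The chromatic number is 5. A, B, D, E, G form a clique, so at least 5 colors are needed.
A valid assignment using 5 colors: A=2, B=5, C=5, D=1, E=3, F=2, G=4.
Since 6 ≥ 5, a proper 6-coloring certainly exists.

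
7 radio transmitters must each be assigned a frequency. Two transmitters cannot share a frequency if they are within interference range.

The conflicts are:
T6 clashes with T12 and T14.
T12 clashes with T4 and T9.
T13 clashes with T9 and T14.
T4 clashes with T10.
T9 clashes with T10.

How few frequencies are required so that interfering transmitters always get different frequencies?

The cycle T9-T13-T14-T6-T12-T9 has odd length 5, so it cannot be 2-colored; at least 3 frequencies are needed.
3 frequencies suffice: T6=3, T12=2, T13=2, T4=1, T9=1, T14=1, T10=2. No two conflicting transmitters share a frequency.

3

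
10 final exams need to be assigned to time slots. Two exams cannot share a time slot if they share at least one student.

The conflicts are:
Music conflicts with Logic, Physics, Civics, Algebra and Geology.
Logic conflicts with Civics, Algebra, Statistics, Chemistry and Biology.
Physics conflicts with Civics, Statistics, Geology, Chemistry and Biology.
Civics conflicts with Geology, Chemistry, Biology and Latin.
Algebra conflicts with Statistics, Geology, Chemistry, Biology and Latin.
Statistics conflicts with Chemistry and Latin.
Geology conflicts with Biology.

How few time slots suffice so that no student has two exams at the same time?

4

Physics, Civics, Geology, Biology are mutually in conflict, so at least 4 time slots are needed.
Using 4 time slots: Music=3, Logic=2, Physics=2, Civics=1, Algebra=1, Statistics=3, Geology=4, Chemistry=4, Biology=3, Latin=2. Every pair that conflicts lands in different time slots.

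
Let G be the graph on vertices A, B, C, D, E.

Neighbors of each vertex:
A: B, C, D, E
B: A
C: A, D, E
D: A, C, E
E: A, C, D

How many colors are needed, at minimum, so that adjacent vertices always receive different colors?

4

A, C, D, E form a clique, so at least 4 colors are needed.
4 colors suffice: color red → {A}; color blue → {B, D}; color green → {C}; color yellow → {E}. Every edge joins two different colors.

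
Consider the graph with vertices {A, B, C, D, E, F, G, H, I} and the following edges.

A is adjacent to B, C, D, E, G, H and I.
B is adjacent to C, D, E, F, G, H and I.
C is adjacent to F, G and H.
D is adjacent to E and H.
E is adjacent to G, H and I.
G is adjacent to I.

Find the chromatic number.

A, B, D, E, H are pairwise adjacent (a clique of size 5), so at least 5 colors are needed.
5 colors suffice: color 1 → {B}; color 2 → {A, F}; color 3 → {C, E}; color 4 → {G, H}; color 5 → {D, I}. No two adjacent vertices share a color.

5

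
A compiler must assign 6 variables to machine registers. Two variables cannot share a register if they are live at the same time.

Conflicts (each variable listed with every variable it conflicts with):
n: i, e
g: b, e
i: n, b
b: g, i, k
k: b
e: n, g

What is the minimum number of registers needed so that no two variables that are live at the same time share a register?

The cycle i-n-e-g-b-i has odd length 5, so it cannot be 2-colored; at least 3 registers are needed.
3 registers suffice: n=2, g=2, i=3, b=1, k=2, e=1. Every pair that conflicts lands in different registers.

3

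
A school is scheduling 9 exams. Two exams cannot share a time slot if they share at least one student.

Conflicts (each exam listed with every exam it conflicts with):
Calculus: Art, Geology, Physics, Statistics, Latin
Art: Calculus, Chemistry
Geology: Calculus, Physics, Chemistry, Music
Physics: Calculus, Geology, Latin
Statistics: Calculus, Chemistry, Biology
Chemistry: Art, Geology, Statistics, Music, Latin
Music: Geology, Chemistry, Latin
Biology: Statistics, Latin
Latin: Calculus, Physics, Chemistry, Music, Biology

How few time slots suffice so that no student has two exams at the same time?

3

Chemistry, Music, Latin are mutually in conflict, so at least 3 time slots are needed.
3 time slots suffice: time slot 1 → {Calculus, Chemistry, Biology}; time slot 2 → {Art, Geology, Statistics, Latin}; time slot 3 → {Physics, Music}. Every pair that conflicts lands in different time slots.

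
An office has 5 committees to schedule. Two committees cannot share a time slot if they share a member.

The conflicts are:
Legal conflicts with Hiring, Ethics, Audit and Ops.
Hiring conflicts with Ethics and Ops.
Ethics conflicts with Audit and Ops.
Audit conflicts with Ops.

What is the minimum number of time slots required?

Legal, Hiring, Ethics, Ops are mutually in conflict, so at least 4 time slots are needed.
A valid assignment using 4 time slots: Legal=2, Hiring=4, Ethics=3, Audit=4, Ops=1. Each listed conflict is separated.

4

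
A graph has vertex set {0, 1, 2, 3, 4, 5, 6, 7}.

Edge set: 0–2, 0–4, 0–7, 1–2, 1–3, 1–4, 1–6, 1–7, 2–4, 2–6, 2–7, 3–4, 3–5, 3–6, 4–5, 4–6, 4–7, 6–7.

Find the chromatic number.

5

1, 2, 4, 6, 7 are mutually adjacent (a clique of size 5), so at least 5 colors are needed.
A valid assignment using 5 colors: 0=yellow, 1=yellow, 2=green, 3=blue, 4=red, 5=green, 6=purple, 7=blue. No two adjacent vertices share a color.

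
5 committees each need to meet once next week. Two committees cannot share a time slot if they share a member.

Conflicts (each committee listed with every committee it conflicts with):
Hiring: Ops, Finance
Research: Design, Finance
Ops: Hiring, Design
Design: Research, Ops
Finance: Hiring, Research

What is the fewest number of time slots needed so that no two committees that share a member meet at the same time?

3

The cycle Hiring-Finance-Research-Design-Ops-Hiring has odd length 5, so it cannot be 2-colored; at least 3 time slots are needed.
Using 3 time slots: Hiring=2, Research=1, Ops=1, Design=2, Finance=3. Every pair that conflicts lands in different time slots.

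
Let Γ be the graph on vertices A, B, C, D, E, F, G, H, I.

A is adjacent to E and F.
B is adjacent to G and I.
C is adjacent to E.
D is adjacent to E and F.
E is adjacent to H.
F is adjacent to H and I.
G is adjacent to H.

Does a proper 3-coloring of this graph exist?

Yes

The chromatic number is 3. The cycle G-H-F-I-B-G has odd length 5, so it cannot be 2-colored; at least 3 colors are needed.
3 colors suffice: A=2, B=3, C=2, D=2, E=1, F=1, G=1, H=2, I=2.
That is already a proper 3-coloring.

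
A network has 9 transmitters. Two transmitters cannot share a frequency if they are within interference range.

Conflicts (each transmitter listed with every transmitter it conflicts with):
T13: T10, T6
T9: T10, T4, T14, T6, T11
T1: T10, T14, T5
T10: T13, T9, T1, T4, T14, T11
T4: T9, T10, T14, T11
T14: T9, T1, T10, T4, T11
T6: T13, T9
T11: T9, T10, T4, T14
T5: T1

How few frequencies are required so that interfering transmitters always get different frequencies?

T9, T10, T4, T14, T11 pairwise conflict, so at least 5 frequencies are needed.
5 frequencies suffice: T13=2, T9=3, T1=3, T10=1, T4=5, T14=2, T6=1, T11=4, T5=1. Every pair that conflicts lands in different frequencies.

5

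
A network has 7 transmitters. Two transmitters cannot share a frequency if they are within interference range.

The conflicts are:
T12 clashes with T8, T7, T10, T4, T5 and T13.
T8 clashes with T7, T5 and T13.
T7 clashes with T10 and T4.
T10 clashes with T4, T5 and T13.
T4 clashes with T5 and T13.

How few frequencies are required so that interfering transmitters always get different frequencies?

4

T12, T7, T10, T4 all conflict with each other, so at least 4 frequencies are needed.
Using 4 frequencies: T12=1, T8=2, T7=4, T10=3, T4=2, T5=4, T13=4. Every pair that conflicts lands in different frequencies.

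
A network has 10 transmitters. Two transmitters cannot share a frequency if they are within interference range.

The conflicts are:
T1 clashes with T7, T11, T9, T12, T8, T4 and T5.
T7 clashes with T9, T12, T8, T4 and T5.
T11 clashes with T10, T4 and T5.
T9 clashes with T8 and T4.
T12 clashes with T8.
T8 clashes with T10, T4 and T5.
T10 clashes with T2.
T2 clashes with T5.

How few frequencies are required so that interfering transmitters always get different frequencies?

T1, T7, T9, T8, T4 pairwise conflict, so at least 5 frequencies are needed.
5 frequencies suffice: frequency 1 → {T11, T8, T2}; frequency 2 → {T1, T10}; frequency 3 → {T7}; frequency 4 → {T12, T4, T5}; frequency 5 → {T9}. Every pair that conflicts lands in different frequencies.

5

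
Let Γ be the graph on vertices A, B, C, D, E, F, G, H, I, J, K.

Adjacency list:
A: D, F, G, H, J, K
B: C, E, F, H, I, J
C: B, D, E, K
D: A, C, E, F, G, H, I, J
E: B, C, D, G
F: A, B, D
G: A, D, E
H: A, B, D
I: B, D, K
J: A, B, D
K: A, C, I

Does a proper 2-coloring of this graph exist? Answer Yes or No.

A, D, H form a triangle, so at least 3 colors are needed.
So 2 colors are not enough.

No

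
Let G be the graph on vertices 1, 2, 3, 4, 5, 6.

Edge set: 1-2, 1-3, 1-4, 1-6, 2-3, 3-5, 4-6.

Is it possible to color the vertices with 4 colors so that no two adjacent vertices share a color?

The chromatic number is 3. 1, 2, 3 are pairwise adjacent, so at least 3 colors are needed.
3 colors suffice: color a → {1, 5}; color b → {3, 6}; color c → {2, 4}.
Since 4 ≥ 3, a proper 4-coloring certainly exists.

Yes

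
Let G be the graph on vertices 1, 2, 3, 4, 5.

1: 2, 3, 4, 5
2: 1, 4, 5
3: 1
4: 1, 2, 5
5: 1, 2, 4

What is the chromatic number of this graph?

4

1, 2, 4, 5 form a clique, so at least 4 colors are needed.
A valid assignment using 4 colors: 1=red, 2=green, 3=blue, 4=blue, 5=yellow. Every edge joins two different colors.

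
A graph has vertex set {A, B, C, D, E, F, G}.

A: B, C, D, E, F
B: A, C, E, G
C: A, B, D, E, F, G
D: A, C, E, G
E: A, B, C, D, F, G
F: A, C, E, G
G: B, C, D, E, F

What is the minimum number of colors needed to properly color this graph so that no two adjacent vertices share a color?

A, C, D, E form a clique, so at least 4 colors are needed.
4 colors suffice: color 1 → {C}; color 2 → {E}; color 3 → {A, G}; color 4 → {B, D, F}. Each edge has distinct colors on its endpoints.

4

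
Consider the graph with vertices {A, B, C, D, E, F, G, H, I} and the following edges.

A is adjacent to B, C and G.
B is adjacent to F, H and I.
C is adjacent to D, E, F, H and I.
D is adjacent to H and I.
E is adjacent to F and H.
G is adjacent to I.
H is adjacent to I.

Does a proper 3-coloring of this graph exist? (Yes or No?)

No

C, D, H, I are mutually adjacent (a clique of size 4), so at least 4 colors are needed.
So 3 colors are not enough.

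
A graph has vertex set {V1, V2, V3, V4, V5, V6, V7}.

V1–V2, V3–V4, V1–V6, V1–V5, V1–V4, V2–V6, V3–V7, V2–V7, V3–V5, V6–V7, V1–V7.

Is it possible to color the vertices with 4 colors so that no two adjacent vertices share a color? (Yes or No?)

Yes

The chromatic number is 4. V1, V2, V6, V7 are pairwise adjacent (a clique of size 4), so at least 4 colors are needed.
A valid assignment using 4 colors: V1=1, V2=3, V3=1, V4=2, V5=2, V6=4, V7=2.
That is already a proper 4-coloring.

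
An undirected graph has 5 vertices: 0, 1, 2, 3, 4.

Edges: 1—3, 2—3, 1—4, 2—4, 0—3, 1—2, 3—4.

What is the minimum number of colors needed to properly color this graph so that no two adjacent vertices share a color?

1, 2, 3, 4 are pairwise adjacent (a clique of size 4), so at least 4 colors are needed.
4 colors suffice: color red → {3}; color blue → {0, 4}; color green → {1}; color yellow → {2}. Every edge joins two different colors.

4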